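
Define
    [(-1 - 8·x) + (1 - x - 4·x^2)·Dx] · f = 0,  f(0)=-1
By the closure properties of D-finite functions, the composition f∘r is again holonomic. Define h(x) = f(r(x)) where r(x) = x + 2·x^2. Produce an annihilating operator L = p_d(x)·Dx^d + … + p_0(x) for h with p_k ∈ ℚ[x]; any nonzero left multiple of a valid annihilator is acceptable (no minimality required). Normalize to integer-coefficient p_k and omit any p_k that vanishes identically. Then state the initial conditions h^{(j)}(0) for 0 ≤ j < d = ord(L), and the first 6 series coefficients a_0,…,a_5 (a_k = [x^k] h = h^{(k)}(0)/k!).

L = (1 + 12·x + 48·x^2 + 64·x^3) + (-1 + x + 6·x^2 + 16·x^3 + 16·x^4)·Dx  (order 1).
h: a_k = -1, -1, -7, -29, -103, -405, …
ICs: h(0) = -1.

f: a_k = -1, -1, -5, -9, -29, -65, …
h₀=f(r): pull back L_f along r ⇒ L₀.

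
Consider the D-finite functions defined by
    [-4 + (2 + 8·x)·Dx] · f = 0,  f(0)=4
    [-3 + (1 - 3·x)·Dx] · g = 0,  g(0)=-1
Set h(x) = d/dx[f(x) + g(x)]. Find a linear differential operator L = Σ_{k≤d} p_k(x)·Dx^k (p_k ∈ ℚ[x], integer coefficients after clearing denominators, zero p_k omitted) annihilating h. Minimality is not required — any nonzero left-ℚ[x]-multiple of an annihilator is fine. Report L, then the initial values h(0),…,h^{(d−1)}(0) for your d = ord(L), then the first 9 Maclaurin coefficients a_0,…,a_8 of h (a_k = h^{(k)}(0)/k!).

L = (-90 - 108·x) + (-21 - 252·x - 378·x^2)·Dx + (4 + 13·x - 39·x^2 - 108·x^3)·Dx^2  (order 2).
h: a_k = 5, -34, -33, -484, -655, -6390, -7917, -79944, -74187, …
ICs: h(0) = 5, h′(0) = -34.

f: a_k = 4, 8, -8, 16, -40, 112, -336, 1056, -3432, …
g: a_k = -1, -3, -9, -27, -81, -243, -729, -2187, -6561, …
Sum ⇒ L₀ = lclm(L_f,L_g) in ℚ(x)⟨Dx⟩.
Differentiate: ansatz ord ≤ ord L₀ ⇒ L.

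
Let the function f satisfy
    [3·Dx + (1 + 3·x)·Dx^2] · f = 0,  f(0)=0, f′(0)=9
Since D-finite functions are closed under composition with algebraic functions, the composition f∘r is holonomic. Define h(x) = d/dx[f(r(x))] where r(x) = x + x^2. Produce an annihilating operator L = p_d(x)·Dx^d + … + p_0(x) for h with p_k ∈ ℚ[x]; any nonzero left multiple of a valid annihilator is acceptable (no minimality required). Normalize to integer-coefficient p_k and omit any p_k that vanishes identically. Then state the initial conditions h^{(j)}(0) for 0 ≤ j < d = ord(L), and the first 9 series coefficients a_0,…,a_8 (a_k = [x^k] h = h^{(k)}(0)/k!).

L = (1 + 6·x + 6·x^2) + (1 + 5·x + 9·x^2 + 6·x^3)·Dx  (order 1).
h: a_k = 9, -9, 0, 27, -81, 162, -243, 243, 0, …
ICs: h(0) = 9.

f: a_k = 0, 9, -27/2, 27, -243/4, 729/5, -729/2, 6561/7, -19683/8, …
f∘r: x↦r, Dx↦Dx/r' in L_f ⇒ L₀.
Differentiate: ansatz ord ≤ ord L₀ ⇒ L.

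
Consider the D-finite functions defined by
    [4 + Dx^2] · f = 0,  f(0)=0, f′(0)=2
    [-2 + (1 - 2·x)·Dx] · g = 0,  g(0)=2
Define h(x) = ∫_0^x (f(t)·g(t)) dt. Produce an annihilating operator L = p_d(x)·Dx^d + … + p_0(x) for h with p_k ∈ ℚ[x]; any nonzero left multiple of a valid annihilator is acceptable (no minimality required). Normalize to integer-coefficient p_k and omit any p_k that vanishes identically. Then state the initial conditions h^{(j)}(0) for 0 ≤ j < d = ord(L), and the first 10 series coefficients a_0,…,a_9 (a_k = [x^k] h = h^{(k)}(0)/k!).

L = (-4 + 8·x)·Dx + 4·Dx^2 + (-1 + 2·x)·Dx^3  (order 3).
h: a_k = 0, 0, 2, 8/3, 10/3, 16/3, 404/45, 1616/105, 8482/315, 135712/2835, …
ICs: h(0) = 0, h′(0) = 0, h′′(0) = 4.

f: a_k = 0, 2, 0, -4/3, 0, 4/15, 0, -8/315, 0, 4/2835, …
g: a_k = 2, 4, 8, 16, 32, 64, 128, 256, 512, 1024, …
h₀=f·g: eliminate ⇒ L₀, order ≤ 2·1.
∫: right-multiply L₀ by Dx.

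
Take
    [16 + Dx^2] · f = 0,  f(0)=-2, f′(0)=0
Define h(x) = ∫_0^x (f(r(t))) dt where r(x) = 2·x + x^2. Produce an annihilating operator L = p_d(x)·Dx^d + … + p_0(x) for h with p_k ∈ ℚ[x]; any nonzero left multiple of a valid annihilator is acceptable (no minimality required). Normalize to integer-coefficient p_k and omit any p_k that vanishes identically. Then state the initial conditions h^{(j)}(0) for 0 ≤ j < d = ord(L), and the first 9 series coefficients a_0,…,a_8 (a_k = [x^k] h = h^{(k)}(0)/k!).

f: a_k = -2, 0, 16, 0, -64/3, 0, 512/45, 0, -1024/315, …
L₀ from L_f via x↦r, Dx↦r'^{-1}Dx.
h=∫h₀ ⇒ L = L₀·Dx.
L = (64 + 192·x + 192·x^2 + 64·x^3)·Dx - Dx^2 + (1 + x)·Dx^3  (order 3).
h: a_k = 0, -2, 0, 64/3, 16, -976/15, -1024/9, 9728/315, 3776/15, …
ICs: h(0) = 0, h′(0) = -2, h′′(0) = 0.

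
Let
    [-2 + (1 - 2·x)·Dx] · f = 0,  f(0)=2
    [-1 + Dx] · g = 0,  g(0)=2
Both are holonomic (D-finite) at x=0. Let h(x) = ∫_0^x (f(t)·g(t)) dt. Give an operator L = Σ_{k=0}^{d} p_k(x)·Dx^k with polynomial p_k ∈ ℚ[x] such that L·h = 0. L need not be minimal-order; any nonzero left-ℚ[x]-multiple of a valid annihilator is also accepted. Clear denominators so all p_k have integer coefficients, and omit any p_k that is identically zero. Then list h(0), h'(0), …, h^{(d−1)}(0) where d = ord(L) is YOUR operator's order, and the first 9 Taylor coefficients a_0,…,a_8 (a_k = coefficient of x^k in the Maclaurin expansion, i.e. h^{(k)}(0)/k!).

L = (3 - 2·x)·Dx + (-1 + 2·x)·Dx^2  (order 2).
h: a_k = 0, 4, 6, 26/3, 79/6, 211/10, 6331/180, 75973/1260, 354541/3360, …
ICs: h(0) = 0, h′(0) = 4.

f: a_k = 2, 4, 8, 16, 32, 64, 128, 256, 512, …
g: a_k = 2, 2, 1, 1/3, 1/12, 1/60, 1/360, 1/2520, 1/20160, …
f·g: L₀ = L_f ⊗_s L_g, ord ≤ 1·1.
h=∫h₀ ⇒ L = L₀·Dx.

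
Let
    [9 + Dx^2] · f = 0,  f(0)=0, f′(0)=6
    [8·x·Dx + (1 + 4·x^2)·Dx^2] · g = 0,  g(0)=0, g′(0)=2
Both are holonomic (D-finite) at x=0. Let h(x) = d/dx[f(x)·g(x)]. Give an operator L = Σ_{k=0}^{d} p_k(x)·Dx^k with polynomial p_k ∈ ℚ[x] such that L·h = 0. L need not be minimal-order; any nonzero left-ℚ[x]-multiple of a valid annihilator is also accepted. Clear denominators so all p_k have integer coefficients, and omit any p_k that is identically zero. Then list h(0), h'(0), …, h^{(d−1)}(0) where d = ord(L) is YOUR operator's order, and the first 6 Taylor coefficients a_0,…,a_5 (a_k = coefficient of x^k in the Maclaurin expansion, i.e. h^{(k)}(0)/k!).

f: a_k = 0, 6, 0, -9, 0, 81/20, …
g: a_k = 0, 2, 0, -8/3, 0, 32/5, …
Sym-product of L_f,L_g gives L₀ (≤ ord 4).
Differentiate: ansatz ord ≤ ord L₀ ⇒ L.
L = (134325 + 1685016·x^2 + 9665136·x^4 + 17604864·x^6 + 22954752·x^8 + 28366848·x^10 + 26873856·x^12) + (77328·x + 1187136·x^3 + 5460480·x^5 + 10782720·x^7 + 14929920·x^9 + 11943936·x^11)·Dx + (17850 + 242160·x^2 + 1468896·x^4 + 3414528·x^6 + 5764608·x^8 + 7630848·x^10 + 5971968·x^12)·Dx^2 + (8592·x + 131904·x^3 + 606720·x^5 + 1198080·x^7 + 1658880·x^9 + 1327104·x^11)·Dx^3 + (325 + 6104·x^2 + 43888·x^4 + 162048·x^6 + 357120·x^8 + 497664·x^10 + 331776·x^12)·Dx^4  (order 4).
h: a_k = 0, 24, 0, -136, 0, 423, …
ICs: h(0) = 0, h′(0) = 24, h′′(0) = 0, h′′′(0) = -816.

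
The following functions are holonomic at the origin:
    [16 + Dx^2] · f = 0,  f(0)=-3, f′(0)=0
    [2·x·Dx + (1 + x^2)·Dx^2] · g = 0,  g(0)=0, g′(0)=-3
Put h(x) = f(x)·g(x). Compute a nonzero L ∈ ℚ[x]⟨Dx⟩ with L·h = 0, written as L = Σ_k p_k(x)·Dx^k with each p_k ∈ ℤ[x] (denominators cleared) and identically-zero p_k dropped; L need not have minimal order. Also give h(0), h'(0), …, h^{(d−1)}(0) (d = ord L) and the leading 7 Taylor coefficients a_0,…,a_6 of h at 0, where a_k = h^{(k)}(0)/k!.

L = (5440 + 19136·x^2 + 25856·x^4 + 16384·x^6 + 4096·x^8) + (1152·x + 3200·x^3 + 3072·x^5 + 1024·x^7)·Dx + (612 + 2252·x^2 + 3168·x^4 + 2048·x^6 + 512·x^8)·Dx^2 + (72·x + 200·x^3 + 192·x^5 + 64·x^7)·Dx^3 + (17 + 66·x^2 + 97·x^4 + 64·x^6 + 16·x^8)·Dx^4  (order 4).
h: a_k = 0, 9, 0, -75, 0, 609/5, 0, …
ICs: h(0) = 0, h′(0) = 9, h′′(0) = 0, h′′′(0) = -450.

f: a_k = -3, 0, 24, 0, -32, 0, 256/15, …
g: a_k = 0, -3, 0, 1, 0, -3/5, 0, …
L₀ := L_f ⊗_s L_g (sym. prod.), ord ≤ 4.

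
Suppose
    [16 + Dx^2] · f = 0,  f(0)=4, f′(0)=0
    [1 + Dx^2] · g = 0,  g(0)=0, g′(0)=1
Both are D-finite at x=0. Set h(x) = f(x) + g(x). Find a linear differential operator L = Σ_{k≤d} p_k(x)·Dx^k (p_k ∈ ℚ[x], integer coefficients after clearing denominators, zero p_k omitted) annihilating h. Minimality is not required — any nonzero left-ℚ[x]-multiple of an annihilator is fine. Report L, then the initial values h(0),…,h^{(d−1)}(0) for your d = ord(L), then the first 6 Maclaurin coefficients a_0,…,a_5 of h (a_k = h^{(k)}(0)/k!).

L = 16 + 17·Dx^2 + Dx^4  (order 4).
h: a_k = 4, 1, -32, -1/6, 128/3, 1/120, …
ICs: h(0) = 4, h′(0) = 1, h′′(0) = -64, h′′′(0) = -1.

f: a_k = 4, 0, -32, 0, 128/3, 0, …
g: a_k = 0, 1, 0, -1/6, 0, 1/120, …
L₀ := lclm(L_f,L_g); ord L₀ ≤ 2+2.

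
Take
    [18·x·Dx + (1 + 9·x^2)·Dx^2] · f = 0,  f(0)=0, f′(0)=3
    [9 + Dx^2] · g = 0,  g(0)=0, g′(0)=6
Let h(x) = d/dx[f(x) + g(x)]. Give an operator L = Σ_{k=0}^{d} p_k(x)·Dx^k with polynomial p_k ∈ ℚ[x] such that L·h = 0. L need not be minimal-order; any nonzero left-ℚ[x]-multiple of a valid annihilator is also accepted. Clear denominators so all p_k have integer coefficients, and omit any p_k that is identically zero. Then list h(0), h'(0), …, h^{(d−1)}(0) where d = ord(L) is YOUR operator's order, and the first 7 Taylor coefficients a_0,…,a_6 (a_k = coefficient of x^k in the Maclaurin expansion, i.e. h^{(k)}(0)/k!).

f: a_k = 0, 3, 0, -9, 0, 243/5, 0, …
g: a_k = 0, 6, 0, -9, 0, 81/20, 0, …
f+g: L₀ = lclm(L_f,L_g), ord ≤ 2+2.
Derive L from L₀ (diff closure).
L = (-1782·x + 20412·x^3 + 13122·x^5) + (-9 + 567·x^2 + 6561·x^4 + 6561·x^6)·Dx + (-198·x + 2268·x^3 + 1458·x^5)·Dx^2 + (-1 + 63·x^2 + 729·x^4 + 729·x^6)·Dx^3  (order 3).
h: a_k = 9, 0, -54, 0, 1053/4, 0, -87723/40, …
ICs: h(0) = 9, h′(0) = 0, h′′(0) = -108.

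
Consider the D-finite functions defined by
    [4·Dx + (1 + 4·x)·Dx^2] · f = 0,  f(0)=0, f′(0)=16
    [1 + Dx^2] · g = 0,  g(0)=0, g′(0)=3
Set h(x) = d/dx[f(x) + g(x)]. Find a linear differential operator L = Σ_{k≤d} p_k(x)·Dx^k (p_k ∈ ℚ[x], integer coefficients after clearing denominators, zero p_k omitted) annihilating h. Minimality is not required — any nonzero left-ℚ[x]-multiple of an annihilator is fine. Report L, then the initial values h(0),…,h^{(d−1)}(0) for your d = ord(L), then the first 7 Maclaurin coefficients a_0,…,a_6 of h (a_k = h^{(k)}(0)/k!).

L = (388 + 32·x + 64·x^2) + (33 + 140·x + 48·x^2 + 64·x^3)·Dx + (388 + 32·x + 64·x^2)·Dx^2 + (33 + 140·x + 48·x^2 + 64·x^3)·Dx^3  (order 3).
h: a_k = 19, -64, 509/2, -1024, 32769/8, -16384, 15728639/240, …
ICs: h(0) = 19, h′(0) = -64, h′′(0) = 509.

f: a_k = 0, 16, -32, 256/3, -256, 4096/5, -8192/3, …
g: a_k = 0, 3, 0, -1/2, 0, 1/40, 0, …
h₀=f+g: left-lcm gives L₀, ord ≤ 4.
Differentiate: ansatz ord ≤ ord L₀ ⇒ L.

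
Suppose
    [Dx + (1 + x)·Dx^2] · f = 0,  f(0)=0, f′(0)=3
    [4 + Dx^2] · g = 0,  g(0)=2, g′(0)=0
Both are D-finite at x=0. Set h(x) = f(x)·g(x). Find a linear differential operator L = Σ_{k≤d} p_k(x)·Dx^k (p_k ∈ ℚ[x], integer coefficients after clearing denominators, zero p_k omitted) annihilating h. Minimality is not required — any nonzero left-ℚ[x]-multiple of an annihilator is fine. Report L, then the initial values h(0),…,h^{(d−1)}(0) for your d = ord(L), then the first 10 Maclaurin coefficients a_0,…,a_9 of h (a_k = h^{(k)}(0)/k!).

L = (168 + 864·x + 1456·x^2 + 1024·x^3 + 256·x^4) + (112 + 368·x + 384·x^2 + 128·x^3)·Dx + (102 + 464·x + 744·x^2 + 512·x^3 + 128·x^4)·Dx^2 + (28 + 92·x + 96·x^2 + 32·x^3)·Dx^3 + (15 + 62·x + 95·x^2 + 64·x^3 + 16·x^4)·Dx^4  (order 4).
h: a_k = 0, 6, -3, -10, 9/2, 6/5, 0, -26/35, 31/60, -122/315, …
ICs: h(0) = 0, h′(0) = 6, h′′(0) = -6, h′′′(0) = -60.

f: a_k = 0, 3, -3/2, 1, -3/4, 3/5, -1/2, 3/7, -3/8, 1/3, …
g: a_k = 2, 0, -4, 0, 4/3, 0, -8/45, 0, 4/315, 0, …
L₀ := L_f ⊗_s L_g (sym. prod.), ord ≤ 4.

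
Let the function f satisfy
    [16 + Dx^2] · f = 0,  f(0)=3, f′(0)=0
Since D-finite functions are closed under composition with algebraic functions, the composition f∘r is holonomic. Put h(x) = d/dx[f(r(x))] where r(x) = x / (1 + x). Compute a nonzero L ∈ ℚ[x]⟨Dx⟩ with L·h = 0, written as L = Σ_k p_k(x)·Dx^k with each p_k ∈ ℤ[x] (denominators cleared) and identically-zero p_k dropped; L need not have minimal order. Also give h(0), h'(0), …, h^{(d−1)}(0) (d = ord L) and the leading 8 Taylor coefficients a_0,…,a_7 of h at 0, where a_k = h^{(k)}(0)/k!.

L = (22 + 12·x + 6·x^2) + (6 + 18·x + 18·x^2 + 6·x^3)·Dx + (1 + 4·x + 6·x^2 + 4·x^3 + x^4)·Dx^2  (order 2).
h: a_k = 0, -48, 144, -160, -160, 5488/5, -13776/5, 100544/21, …
ICs: h(0) = 0, h′(0) = -48.

f: a_k = 3, 0, -24, 0, 32, 0, -256/15, 0, …
h₀=f(r): pull back L_f along r ⇒ L₀.
Derive L from L₀ (diff closure).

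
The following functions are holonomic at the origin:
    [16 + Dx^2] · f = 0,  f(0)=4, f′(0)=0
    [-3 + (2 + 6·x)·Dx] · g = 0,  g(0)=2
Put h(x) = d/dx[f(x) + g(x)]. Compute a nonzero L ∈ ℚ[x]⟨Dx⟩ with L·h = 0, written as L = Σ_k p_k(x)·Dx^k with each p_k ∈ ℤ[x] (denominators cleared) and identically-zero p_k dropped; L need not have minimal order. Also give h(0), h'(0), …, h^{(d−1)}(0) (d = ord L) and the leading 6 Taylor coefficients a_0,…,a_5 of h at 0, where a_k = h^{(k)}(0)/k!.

f: a_k = 4, 0, -32, 0, 128/3, 0, …
g: a_k = 2, 3, -9/4, 27/8, -405/64, 1701/128, …
Weyl lclm of L_f,L_g ⇒ L₀ (ord ≤ 3).
h=h₀': d/dx-closure on L₀ ⇒ L.
L = (-9552 - 18432·x - 27648·x^2) + (-2912 - 21024·x - 55296·x^2 - 55296·x^3)·Dx + (-597 - 1152·x - 1728·x^2)·Dx^2 + (-182 - 1314·x - 3456·x^2 - 3456·x^3)·Dx^3  (order 3).
h: a_k = 3, -137/2, 81/8, 6977/48, 8505/128, -1213193/3840, …
ICs: h(0) = 3, h′(0) = -137/2, h′′(0) = 81/4.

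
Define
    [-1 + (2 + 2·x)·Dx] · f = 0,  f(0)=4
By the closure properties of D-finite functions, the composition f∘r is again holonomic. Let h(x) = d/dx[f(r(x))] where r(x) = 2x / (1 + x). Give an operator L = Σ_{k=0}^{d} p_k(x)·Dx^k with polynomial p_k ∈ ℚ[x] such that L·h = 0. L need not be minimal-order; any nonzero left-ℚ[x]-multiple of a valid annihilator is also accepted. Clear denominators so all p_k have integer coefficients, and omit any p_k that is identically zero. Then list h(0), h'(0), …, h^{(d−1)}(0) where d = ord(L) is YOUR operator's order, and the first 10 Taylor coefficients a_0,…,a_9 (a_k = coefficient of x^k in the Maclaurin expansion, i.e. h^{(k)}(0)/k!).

f: a_k = 4, 2, -1/2, 1/4, -5/32, 7/64, -21/256, 33/512, -429/8192, 715/16384, …
Change of var in L_f (x↦r) gives L₀.
h₀' ⇒ L via d/dx closure of L₀.
L = (-3 - 6·x) + (-1 - 4·x - 3·x^2)·Dx  (order 1).
h: a_k = 4, -12, 30, -74, 375/2, -981/2, 5271/4, -14445/4, 321291/32, -902785/32, …
ICs: h(0) = 4.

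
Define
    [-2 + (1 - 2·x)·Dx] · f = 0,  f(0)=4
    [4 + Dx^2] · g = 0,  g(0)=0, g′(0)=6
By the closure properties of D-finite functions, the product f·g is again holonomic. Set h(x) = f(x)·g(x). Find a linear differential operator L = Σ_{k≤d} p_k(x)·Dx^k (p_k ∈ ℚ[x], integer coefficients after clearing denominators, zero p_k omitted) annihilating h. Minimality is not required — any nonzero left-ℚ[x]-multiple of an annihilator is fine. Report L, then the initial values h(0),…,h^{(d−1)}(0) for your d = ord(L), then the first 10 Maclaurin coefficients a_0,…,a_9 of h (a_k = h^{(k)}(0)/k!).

L = (-4 + 8·x) + 4·Dx + (-1 + 2·x)·Dx^2  (order 2).
h: a_k = 0, 24, 48, 80, 160, 1616/5, 3232/5, 135712/105, 271424/105, 4885648/945, …
ICs: h(0) = 0, h′(0) = 24.

f: a_k = 4, 8, 16, 32, 64, 128, 256, 512, 1024, 2048, …
g: a_k = 0, 6, 0, -4, 0, 4/5, 0, -8/105, 0, 4/945, …
Sym-product of L_f,L_g gives L₀ (≤ ord 2).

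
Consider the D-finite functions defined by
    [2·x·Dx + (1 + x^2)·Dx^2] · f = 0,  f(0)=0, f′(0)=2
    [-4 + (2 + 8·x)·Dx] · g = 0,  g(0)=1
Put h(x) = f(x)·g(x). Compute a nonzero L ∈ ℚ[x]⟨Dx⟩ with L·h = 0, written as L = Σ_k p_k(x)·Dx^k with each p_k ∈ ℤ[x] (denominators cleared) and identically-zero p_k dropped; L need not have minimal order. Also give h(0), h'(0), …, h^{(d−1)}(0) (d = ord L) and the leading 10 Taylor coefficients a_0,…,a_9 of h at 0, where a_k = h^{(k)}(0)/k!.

f: a_k = 0, 2, 0, -2/3, 0, 2/5, 0, -2/7, 0, 2/9, …
g: a_k = 1, 2, -2, 4, -10, 28, -84, 264, -858, 2860, …
Product ⇒ symmetric product L₀, ord ≤ 2.
L = (12 - 4·x - 4·x^2) + (-4 - 14·x + 12·x^2 + 16·x^3)·Dx + (1 + 8·x + 17·x^2 + 8·x^3 + 16·x^4)·Dx^2  (order 2).
h: a_k = 0, 2, 4, -14/3, 20/3, -274/15, 812/15, -17054/105, 53588/105, -104782/63, …
ICs: h(0) = 0, h′(0) = 2.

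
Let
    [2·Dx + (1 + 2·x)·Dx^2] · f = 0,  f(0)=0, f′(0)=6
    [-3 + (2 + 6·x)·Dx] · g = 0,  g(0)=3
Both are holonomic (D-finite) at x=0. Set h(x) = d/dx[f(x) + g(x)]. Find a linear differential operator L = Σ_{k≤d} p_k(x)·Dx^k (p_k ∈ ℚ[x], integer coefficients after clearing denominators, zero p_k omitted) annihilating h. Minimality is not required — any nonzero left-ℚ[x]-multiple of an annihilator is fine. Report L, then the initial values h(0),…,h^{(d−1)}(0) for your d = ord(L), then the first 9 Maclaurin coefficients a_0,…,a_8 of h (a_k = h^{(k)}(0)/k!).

f: a_k = 0, 6, -6, 8, -12, 96/5, -32, 384/7, -96, …
g: a_k = 3, 9/2, -27/8, 81/16, -1215/128, 5103/256, -45927/1024, 216513/2048, -8444007/32768, …
Weyl lclm of L_f,L_g ⇒ L₀ (ord ≤ 3).
h₀' ⇒ L via d/dx closure of L₀.
L = (-6 + 36·x) + (5 + 84·x + 180·x^2)·Dx + (2 + 22·x + 72·x^2 + 72·x^3)·Dx^2  (order 2).
h: a_k = 21/2, -75/4, 627/16, -2751/32, 50091/256, -236085/512, 2302023/2048, -11589735/4096, 480643611/65536, …
ICs: h(0) = 21/2, h′(0) = -75/4.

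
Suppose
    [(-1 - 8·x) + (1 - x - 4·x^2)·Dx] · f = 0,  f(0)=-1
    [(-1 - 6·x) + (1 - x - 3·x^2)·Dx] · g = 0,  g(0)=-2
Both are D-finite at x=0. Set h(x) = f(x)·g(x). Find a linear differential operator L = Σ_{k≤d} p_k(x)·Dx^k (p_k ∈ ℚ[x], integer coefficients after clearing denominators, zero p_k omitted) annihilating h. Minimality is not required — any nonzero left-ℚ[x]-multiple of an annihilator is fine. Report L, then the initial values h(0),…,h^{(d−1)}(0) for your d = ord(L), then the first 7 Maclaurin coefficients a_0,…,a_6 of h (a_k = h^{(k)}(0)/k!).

f: a_k = -1, -1, -5, -9, -29, -65, -181, …
g: a_k = -2, -2, -8, -14, -38, -80, -194, …
f·g: L₀ = L_f ⊗_s L_g, ord ≤ 1·1.
L = (-2 - 12·x + 21·x^2 + 48·x^3) + (1 - 2·x - 6·x^2 + 7·x^3 + 12·x^4)·Dx  (order 1).
h: a_k = 2, 4, 20, 50, 168, 448, 1314, …
ICs: h(0) = 2.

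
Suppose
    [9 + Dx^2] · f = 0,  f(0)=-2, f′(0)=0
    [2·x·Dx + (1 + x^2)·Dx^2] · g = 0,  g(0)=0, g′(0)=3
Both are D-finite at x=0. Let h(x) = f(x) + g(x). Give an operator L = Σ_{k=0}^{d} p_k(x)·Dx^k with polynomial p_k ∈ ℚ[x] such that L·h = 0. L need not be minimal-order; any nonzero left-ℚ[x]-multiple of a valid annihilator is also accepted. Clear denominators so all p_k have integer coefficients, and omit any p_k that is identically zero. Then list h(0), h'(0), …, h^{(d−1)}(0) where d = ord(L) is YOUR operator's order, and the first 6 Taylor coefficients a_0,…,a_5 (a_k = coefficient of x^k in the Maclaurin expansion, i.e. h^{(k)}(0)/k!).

f: a_k = -2, 0, 9, 0, -27/4, 0, …
g: a_k = 0, 3, 0, -1, 0, 3/5, …
L₀ := lclm(L_f,L_g); ord L₀ ≤ 2+2.
L = (-54·x + 540·x^3 + 162·x^5)·Dx + (63 + 279·x^2 + 297·x^4 + 81·x^6)·Dx^2 + (-6·x + 60·x^3 + 18·x^5)·Dx^3 + (7 + 31·x^2 + 33·x^4 + 9·x^6)·Dx^4  (order 4).
h: a_k = -2, 3, 9, -1, -27/4, 3/5, …
ICs: h(0) = -2, h′(0) = 3, h′′(0) = 18, h′′′(0) = -6.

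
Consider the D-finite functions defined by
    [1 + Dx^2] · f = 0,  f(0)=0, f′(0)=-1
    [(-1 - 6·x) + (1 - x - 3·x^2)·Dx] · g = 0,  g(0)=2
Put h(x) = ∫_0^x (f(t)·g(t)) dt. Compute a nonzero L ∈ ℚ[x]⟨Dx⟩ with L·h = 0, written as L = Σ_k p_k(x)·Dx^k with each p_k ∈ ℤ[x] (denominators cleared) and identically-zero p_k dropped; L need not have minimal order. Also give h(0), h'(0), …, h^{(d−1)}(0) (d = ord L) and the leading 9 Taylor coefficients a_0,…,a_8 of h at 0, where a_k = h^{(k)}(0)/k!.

f: a_k = 0, -1, 0, 1/6, 0, -1/120, 0, 1/5040, 0, …
g: a_k = 2, 2, 8, 14, 38, 80, 194, 434, 1016, …
h₀=f·g: eliminate ⇒ L₀, order ≤ 2·1.
Integrate: L := L₀·Dx.
L = (5 + x + 3·x^2)·Dx + (2 + 12·x)·Dx^2 + (-1 + x + 3·x^2)·Dx^3  (order 3).
h: a_k = 0, 0, -1, -2/3, -23/12, -41/15, -2201/360, -4661/420, -473087/20160, …
ICs: h(0) = 0, h′(0) = 0, h′′(0) = -2.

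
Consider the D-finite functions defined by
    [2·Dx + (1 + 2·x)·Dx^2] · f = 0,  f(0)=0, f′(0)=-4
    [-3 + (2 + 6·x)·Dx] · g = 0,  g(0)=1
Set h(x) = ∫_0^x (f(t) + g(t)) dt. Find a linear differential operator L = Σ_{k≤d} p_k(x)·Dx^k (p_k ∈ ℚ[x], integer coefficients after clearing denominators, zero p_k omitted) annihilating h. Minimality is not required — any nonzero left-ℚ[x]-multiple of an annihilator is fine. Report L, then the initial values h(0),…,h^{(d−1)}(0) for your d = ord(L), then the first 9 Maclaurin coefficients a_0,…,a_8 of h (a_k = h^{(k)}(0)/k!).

L = (-6 + 36·x)·Dx^2 + (5 + 84·x + 180·x^2)·Dx^3 + (2 + 22·x + 72·x^2 + 72·x^3)·Dx^4  (order 4).
h: a_k = 0, 1, -5/4, 23/24, -175/192, 619/640, -7879/7680, 19609/21504, -19091/114688, …
ICs: h(0) = 0, h′(0) = 1, h′′(0) = -5/2, h′′′(0) = 23/4.

f: a_k = 0, -4, 4, -16/3, 8, -64/5, 64/3, -256/7, 64, …
g: a_k = 1, 3/2, -9/8, 27/16, -405/128, 1701/256, -15309/1024, 72171/2048, -2814669/32768, …
h₀=f+g: left-lcm gives L₀, ord ≤ 3.
h=∫₀ˣh₀: take L = L₀·Dx.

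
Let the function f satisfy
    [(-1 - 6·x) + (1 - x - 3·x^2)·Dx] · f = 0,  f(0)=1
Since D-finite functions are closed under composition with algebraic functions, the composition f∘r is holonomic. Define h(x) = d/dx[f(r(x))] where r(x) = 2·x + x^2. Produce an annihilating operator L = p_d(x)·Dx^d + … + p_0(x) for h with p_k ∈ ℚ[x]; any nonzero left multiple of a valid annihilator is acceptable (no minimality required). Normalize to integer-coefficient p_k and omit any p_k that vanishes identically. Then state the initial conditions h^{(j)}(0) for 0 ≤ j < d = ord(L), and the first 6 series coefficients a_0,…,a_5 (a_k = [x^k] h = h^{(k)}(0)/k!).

f: a_k = 1, 1, 4, 7, 19, 40, …
h₀=f(r): pull back L_f along r ⇒ L₀.
Derive L from L₀ (diff closure).
L = (17 + 114·x + 597·x^2 + 1260·x^3 + 1215·x^4 + 540·x^5 + 90·x^6) + (-1 - 11·x + 21·x^2 + 211·x^3 + 405·x^4 + 333·x^5 + 126·x^6 + 18·x^7)·Dx  (order 1).
h: a_k = 2, 34, 216, 1568, 9650, 59226, …
ICs: h(0) = 2.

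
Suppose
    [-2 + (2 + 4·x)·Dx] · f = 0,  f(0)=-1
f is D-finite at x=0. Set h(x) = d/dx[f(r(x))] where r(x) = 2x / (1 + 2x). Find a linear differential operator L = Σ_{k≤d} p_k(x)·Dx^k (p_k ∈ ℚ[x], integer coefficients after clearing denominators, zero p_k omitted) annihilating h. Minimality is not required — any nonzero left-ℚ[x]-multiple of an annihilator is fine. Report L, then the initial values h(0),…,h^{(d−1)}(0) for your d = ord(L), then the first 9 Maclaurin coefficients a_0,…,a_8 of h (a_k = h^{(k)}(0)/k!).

L = (-6 - 24·x) + (-1 - 8·x - 12·x^2)·Dx  (order 1).
h: a_k = -2, 12, -60, 296, -1500, 7848, -42168, 231120, -1285164, …
ICs: h(0) = -2.

f: a_k = -1, -1, 1/2, -1/2, 5/8, -7/8, 21/16, -33/16, 429/128, …
f∘r: x↦r, Dx↦Dx/r' in L_f ⇒ L₀.
h=h₀': d/dx-closure on L₀ ⇒ L.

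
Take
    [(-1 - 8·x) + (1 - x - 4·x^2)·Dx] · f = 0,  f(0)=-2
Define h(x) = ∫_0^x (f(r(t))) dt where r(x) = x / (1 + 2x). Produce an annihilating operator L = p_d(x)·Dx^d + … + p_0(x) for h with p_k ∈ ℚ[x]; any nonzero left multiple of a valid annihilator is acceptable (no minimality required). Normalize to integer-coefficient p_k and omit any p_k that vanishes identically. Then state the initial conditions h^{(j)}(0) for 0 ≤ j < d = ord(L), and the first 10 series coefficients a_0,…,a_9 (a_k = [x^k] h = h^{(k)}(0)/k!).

L = (1 + 10·x)·Dx + (-1 - 5·x - 4·x^2 + 4·x^3)·Dx^2  (order 2).
h: a_k = 0, -2, -1, -2, 7/2, -54/5, 95/3, -678/7, 1207/4, -2866/3, …
ICs: h(0) = 0, h′(0) = -2.

f: a_k = -2, -2, -10, -18, -58, -130, -362, -882, -2330, -5858, …
L₀ from L_f via x↦r, Dx↦r'^{-1}Dx.
Integrate: L := L₀·Dx.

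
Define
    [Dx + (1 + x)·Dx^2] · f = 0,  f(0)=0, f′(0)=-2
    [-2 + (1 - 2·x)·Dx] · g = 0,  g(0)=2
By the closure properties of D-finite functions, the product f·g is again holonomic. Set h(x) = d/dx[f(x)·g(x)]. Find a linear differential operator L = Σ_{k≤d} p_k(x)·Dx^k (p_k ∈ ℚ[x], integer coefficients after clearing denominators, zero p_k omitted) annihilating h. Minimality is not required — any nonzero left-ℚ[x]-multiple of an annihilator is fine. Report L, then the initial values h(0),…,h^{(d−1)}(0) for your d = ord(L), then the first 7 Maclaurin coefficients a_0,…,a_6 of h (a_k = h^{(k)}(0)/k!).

f: a_k = 0, -2, 1, -2/3, 1/2, -2/5, 1/3, …
g: a_k = 2, 4, 8, 16, 32, 64, 128, …
L₀ := L_f ⊗_s L_g (sym. prod.), ord ≤ 2.
h₀' ⇒ L via d/dx closure of L₀.
L = 8 + (4 + 10·x)·Dx + (-1 + x + 2·x^2)·Dx^2  (order 2).
h: a_k = -4, -12, -40, -308/3, -782/3, -3108/5, -7272/5, …
ICs: h(0) = -4, h′(0) = -12.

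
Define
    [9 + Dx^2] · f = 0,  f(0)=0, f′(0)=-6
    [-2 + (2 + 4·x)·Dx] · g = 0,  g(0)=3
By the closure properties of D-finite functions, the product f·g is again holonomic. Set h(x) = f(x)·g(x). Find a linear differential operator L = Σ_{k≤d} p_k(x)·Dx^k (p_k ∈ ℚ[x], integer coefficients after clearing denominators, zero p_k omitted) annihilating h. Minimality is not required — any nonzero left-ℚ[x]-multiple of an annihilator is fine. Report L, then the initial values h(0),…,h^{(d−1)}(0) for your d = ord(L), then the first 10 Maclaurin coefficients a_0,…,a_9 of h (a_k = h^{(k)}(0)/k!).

f: a_k = 0, -6, 0, 9, 0, -81/20, 0, 243/280, 0, -243/2240, …
g: a_k = 3, 3, -3/2, 3/2, -15/8, 21/8, -63/16, 99/16, -1287/128, 2145/128, …
L₀ := L_f ⊗_s L_g (sym. prod.), ord ≤ 2.
L = (12 + 36·x + 36·x^2) + (-2 - 4·x)·Dx + (1 + 4·x + 4·x^2)·Dx^2  (order 2).
h: a_k = 0, -18, -18, 36, 18, -72/5, -72/5, 108/7, -594/35, 216/7, …
ICs: h(0) = 0, h′(0) = -18.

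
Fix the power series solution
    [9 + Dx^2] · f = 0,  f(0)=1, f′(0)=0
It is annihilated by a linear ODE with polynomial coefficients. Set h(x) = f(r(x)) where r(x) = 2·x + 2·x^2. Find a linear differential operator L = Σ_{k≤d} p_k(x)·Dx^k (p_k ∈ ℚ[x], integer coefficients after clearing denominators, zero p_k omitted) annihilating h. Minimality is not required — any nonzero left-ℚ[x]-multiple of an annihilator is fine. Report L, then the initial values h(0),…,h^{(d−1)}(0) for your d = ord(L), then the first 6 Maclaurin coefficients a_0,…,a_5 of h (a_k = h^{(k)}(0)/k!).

L = (36 + 216·x + 432·x^2 + 288·x^3) - 2·Dx + (1 + 2·x)·Dx^2  (order 2).
h: a_k = 1, 0, -18, -36, 36, 216, …
ICs: h(0) = 1, h′(0) = 0.

f: a_k = 1, 0, -9/2, 0, 27/8, 0, …
Change of var in L_f (x↦r) gives L₀.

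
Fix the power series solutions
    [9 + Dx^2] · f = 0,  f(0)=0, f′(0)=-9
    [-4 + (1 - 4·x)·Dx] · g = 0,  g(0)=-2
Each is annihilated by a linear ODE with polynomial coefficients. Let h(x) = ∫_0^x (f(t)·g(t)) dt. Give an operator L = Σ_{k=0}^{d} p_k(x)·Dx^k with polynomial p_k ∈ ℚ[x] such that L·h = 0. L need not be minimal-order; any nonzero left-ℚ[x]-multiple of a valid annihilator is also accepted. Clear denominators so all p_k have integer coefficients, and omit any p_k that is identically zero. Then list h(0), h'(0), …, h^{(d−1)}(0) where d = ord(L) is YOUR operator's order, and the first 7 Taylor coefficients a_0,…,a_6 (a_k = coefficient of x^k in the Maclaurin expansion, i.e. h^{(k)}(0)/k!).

f: a_k = 0, -9, 0, 27/2, 0, -243/40, 0, …
g: a_k = -2, -8, -32, -128, -512, -2048, -8192, …
Product ⇒ symmetric product L₀, ord ≤ 2.
h=∫h₀ ⇒ L = L₀·Dx.
L = (-9 + 36·x)·Dx + 8·Dx^2 + (-1 + 4·x)·Dx^3  (order 3).
h: a_k = 0, 0, 9, 24, 261/4, 1044/5, 27921/40, …
ICs: h(0) = 0, h′(0) = 0, h′′(0) = 18.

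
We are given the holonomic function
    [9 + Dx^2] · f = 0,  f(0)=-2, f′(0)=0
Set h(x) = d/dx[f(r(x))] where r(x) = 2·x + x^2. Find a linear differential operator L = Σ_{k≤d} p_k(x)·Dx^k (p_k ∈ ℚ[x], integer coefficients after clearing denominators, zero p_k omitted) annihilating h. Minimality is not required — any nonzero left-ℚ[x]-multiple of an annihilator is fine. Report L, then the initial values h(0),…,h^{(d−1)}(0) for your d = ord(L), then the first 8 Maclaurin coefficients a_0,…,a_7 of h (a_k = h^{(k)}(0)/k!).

L = (39 + 144·x + 216·x^2 + 144·x^3 + 36·x^4) + (-3 - 3·x)·Dx + (1 + 2·x + x^2)·Dx^2  (order 2).
h: a_k = 0, 72, 108, -396, -1080, -972/5, 11718/5, 110862/35, …
ICs: h(0) = 0, h′(0) = 72.

f: a_k = -2, 0, 9, 0, -27/4, 0, 81/40, 0, …
Substitute x→r, Dx→(1/r')Dx; clear ⇒ L₀.
Differentiate: ansatz ord ≤ ord L₀ ⇒ L.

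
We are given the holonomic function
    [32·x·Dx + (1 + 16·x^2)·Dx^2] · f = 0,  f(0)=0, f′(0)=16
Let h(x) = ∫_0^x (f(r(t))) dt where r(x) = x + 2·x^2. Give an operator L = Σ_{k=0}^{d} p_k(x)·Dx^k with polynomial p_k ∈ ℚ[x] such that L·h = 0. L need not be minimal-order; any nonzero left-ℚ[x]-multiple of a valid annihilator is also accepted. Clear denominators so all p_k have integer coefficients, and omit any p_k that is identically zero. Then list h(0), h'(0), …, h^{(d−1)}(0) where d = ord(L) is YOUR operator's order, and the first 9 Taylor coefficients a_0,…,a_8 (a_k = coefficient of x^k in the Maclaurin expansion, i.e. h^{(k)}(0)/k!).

L = (-4 + 32·x + 256·x^2 + 768·x^3 + 768·x^4)·Dx^2 + (1 + 4·x + 16·x^2 + 128·x^3 + 320·x^4 + 256·x^5)·Dx^3  (order 3).
h: a_k = 0, 0, 8, 32/3, -64/3, -512/5, -512/15, 22528/21, 20480/7, …
ICs: h(0) = 0, h′(0) = 0, h′′(0) = 16.

f: a_k = 0, 16, 0, -256/3, 0, 4096/5, 0, -65536/7, 0, …
h₀=f(r): pull back L_f along r ⇒ L₀.
h=∫₀ˣh₀: take L = L₀·Dx.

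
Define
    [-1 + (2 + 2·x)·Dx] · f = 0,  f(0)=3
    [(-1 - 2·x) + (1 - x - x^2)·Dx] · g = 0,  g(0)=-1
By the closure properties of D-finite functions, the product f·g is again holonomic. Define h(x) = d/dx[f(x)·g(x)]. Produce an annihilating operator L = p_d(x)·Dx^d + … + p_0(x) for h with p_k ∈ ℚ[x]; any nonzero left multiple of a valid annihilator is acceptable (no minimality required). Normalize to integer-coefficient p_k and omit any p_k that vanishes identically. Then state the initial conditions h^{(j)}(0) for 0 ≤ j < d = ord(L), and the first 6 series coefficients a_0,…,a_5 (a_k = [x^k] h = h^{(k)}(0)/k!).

L = (19 + 66·x + 81·x^2 + 50·x^3 + 15·x^4) + (-6 - 10·x + 6·x^2 + 26·x^3 + 22·x^4 + 6·x^5)·Dx  (order 1).
h: a_k = -9/2, -57/4, -567/16, -2409/32, -39315/256, -151983/512, …
ICs: h(0) = -9/2.

f: a_k = 3, 3/2, -3/8, 3/16, -15/128, 21/256, …
g: a_k = -1, -1, -2, -3, -5, -8, …
Sym-product of L_f,L_g gives L₀ (≤ ord 1).
h₀' ⇒ L via d/dx closure of L₀.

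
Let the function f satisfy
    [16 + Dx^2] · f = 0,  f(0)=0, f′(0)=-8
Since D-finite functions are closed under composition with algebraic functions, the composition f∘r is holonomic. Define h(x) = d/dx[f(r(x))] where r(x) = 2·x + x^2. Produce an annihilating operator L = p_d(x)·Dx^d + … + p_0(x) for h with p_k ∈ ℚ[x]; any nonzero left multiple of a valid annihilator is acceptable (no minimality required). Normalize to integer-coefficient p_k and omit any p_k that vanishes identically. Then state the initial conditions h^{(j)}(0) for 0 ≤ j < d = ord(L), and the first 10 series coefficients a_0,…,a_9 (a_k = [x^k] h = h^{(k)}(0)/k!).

L = (67 + 256·x + 384·x^2 + 256·x^3 + 64·x^4) + (-3 - 3·x)·Dx + (1 + 2·x + x^2)·Dx^2  (order 2).
h: a_k = -16, -16, 512, 1024, -6272/3, -8064, -167936/45, 802816/45, 9805312/315, 61952/21, …
ICs: h(0) = -16, h′(0) = -16.

f: a_k = 0, -8, 0, 64/3, 0, -256/15, 0, 2048/315, 0, -4096/2835, …
L₀ from L_f via x↦r, Dx↦r'^{-1}Dx.
Differentiate: ansatz ord ≤ ord L₀ ⇒ L.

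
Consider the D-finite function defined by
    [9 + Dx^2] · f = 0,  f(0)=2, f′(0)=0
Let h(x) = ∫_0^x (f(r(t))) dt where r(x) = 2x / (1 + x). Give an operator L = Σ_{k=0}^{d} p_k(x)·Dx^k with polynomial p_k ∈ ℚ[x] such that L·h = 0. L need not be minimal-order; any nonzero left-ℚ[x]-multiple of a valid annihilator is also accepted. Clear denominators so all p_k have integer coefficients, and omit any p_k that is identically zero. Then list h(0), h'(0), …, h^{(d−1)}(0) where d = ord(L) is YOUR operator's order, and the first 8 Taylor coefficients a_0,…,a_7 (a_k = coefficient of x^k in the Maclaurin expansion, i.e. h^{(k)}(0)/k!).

L = 36·Dx + (2 + 6·x + 6·x^2 + 2·x^3)·Dx^2 + (1 + 4·x + 6·x^2 + 4·x^3 + x^4)·Dx^3  (order 3).
h: a_k = 0, 2, 0, -12, 18, 0, -48, 3852/35, …
ICs: h(0) = 0, h′(0) = 2, h′′(0) = 0.

f: a_k = 2, 0, -9, 0, 27/4, 0, -81/40, 0, …
L₀ from L_f via x↦r, Dx↦r'^{-1}Dx.
h=∫h₀ ⇒ L = L₀·Dx.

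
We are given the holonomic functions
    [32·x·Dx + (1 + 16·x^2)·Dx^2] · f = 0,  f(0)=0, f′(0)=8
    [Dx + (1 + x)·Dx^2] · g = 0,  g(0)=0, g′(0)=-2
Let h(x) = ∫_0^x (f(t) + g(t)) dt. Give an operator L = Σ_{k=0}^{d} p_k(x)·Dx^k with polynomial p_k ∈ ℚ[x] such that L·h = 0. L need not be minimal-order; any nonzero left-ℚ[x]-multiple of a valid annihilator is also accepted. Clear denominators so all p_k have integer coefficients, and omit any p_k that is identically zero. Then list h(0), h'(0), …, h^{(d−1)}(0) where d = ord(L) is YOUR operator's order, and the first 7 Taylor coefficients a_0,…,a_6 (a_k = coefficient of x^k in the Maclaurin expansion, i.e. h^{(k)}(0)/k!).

f: a_k = 0, 8, 0, -128/3, 0, 2048/5, 0, …
g: a_k = 0, -2, 1, -2/3, 1/2, -2/5, 1/3, …
f+g: L₀ = lclm(L_f,L_g), ord ≤ 2+2.
h=∫h₀ ⇒ L = L₀·Dx.
L = (-32 - 96·x + 1536·x^2 + 512·x^3)·Dx^2 + (-34 - 64·x + 1440·x^2 + 3072·x^3 + 1024·x^4)·Dx^3 + (-1 + 31·x + 32·x^2 + 512·x^3 + 768·x^4 + 256·x^5)·Dx^4  (order 4).
h: a_k = 0, 0, 3, 1/3, -65/6, 1/10, 341/5, …
ICs: h(0) = 0, h′(0) = 0, h′′(0) = 6, h′′′(0) = 2.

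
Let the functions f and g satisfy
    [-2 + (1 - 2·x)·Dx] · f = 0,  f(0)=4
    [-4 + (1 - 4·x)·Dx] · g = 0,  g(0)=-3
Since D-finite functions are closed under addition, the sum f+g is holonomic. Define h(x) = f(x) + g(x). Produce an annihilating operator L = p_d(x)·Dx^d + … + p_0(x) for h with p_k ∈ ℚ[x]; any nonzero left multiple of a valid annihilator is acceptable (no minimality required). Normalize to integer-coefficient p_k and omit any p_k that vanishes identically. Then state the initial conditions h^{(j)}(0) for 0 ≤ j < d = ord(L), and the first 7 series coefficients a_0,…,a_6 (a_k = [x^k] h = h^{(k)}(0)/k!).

L = -16 + (12 - 32·x)·Dx + (-1 + 6·x - 8·x^2)·Dx^2  (order 2).
h: a_k = 1, -4, -32, -160, -704, -2944, -12032, …
ICs: h(0) = 1, h′(0) = -4.

f: a_k = 4, 8, 16, 32, 64, 128, 256, …
g: a_k = -3, -12, -48, -192, -768, -3072, -12288, …
L₀ := lclm(L_f,L_g); ord L₀ ≤ 1+1.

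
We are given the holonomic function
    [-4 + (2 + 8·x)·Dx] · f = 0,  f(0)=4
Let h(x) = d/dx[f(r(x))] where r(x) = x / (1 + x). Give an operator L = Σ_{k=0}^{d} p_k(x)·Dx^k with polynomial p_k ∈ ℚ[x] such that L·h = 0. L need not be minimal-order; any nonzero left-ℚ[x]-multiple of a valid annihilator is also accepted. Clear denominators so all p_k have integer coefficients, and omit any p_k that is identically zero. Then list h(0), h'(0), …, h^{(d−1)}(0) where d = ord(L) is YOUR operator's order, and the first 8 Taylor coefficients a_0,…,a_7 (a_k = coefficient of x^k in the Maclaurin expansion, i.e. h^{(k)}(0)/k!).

L = (-4 - 10·x) + (-1 - 6·x - 5·x^2)·Dx  (order 1).
h: a_k = 8, -32, 120, -480, 2040, -9024, 40936, -188800, …
ICs: h(0) = 8.

f: a_k = 4, 8, -8, 16, -40, 112, -336, 1056, …
Substitute x→r, Dx→(1/r')Dx; clear ⇒ L₀.
h=h₀': d/dx-closure on L₀ ⇒ L.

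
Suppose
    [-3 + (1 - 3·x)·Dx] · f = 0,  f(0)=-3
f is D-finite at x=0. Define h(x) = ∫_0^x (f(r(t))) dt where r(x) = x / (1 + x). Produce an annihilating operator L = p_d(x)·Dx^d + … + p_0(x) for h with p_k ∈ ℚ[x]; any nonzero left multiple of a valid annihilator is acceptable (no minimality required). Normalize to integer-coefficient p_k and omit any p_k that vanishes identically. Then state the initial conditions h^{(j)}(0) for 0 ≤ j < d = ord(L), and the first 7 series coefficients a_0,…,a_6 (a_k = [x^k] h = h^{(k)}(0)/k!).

f: a_k = -3, -9, -27, -81, -243, -729, -2187, …
Substitute x→r, Dx→(1/r')Dx; clear ⇒ L₀.
∫: right-multiply L₀ by Dx.
L = 3·Dx + (-1 + x + 2·x^2)·Dx^2  (order 2).
h: a_k = 0, -3, -9/2, -6, -9, -72/5, -24, …
ICs: h(0) = 0, h′(0) = -3.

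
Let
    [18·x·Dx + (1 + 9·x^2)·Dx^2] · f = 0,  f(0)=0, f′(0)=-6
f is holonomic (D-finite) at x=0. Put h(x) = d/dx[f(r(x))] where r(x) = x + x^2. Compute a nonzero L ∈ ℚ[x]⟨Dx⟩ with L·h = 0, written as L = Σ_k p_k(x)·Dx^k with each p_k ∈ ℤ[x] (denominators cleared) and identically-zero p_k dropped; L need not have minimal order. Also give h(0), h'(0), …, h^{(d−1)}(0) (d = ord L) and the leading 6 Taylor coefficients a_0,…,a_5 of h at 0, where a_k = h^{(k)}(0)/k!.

L = (-2 + 18·x + 72·x^2 + 108·x^3 + 54·x^4) + (1 + 2·x + 9·x^2 + 36·x^3 + 45·x^4 + 18·x^5)·Dx  (order 1).
h: a_k = -6, -12, 54, 216, -216, -2808, …
ICs: h(0) = -6.

f: a_k = 0, -6, 0, 18, 0, -486/5, …
Change of var in L_f (x↦r) gives L₀.
h=h₀': d/dx-closure on L₀ ⇒ L.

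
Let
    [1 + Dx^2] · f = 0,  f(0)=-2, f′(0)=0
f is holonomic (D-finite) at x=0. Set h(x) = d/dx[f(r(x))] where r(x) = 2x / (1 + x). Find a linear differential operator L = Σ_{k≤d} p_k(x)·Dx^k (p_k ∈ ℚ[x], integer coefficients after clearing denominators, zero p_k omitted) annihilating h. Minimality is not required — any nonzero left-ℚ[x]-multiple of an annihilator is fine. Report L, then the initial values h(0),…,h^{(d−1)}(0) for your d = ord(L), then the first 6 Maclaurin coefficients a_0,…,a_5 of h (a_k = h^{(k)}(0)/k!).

L = (10 + 12·x + 6·x^2) + (6 + 18·x + 18·x^2 + 6·x^3)·Dx + (1 + 4·x + 6·x^2 + 4·x^3 + x^4)·Dx^2  (order 2).
h: a_k = 0, 8, -24, 128/3, -160/3, 616/15, …
ICs: h(0) = 0, h′(0) = 8.

f: a_k = -2, 0, 1, 0, -1/12, 0, …
Substitute x→r, Dx→(1/r')Dx; clear ⇒ L₀.
Derive L from L₀ (diff closure).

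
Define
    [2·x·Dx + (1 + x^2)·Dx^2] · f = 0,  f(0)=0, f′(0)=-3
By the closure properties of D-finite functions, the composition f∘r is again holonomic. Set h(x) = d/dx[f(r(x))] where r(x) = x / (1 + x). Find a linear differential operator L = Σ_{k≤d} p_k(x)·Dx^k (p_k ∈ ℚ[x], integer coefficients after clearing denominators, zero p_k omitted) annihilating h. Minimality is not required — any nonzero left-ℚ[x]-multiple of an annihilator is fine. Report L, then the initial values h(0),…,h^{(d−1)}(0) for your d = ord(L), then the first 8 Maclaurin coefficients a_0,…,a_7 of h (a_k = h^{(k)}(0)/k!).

f: a_k = 0, -3, 0, 1, 0, -3/5, 0, 3/7, …
h₀=f(r): pull back L_f along r ⇒ L₀.
Differentiate: ansatz ord ≤ ord L₀ ⇒ L.
L = (2 + 4·x) + (1 + 2·x + 2·x^2)·Dx  (order 1).
h: a_k = -3, 6, -6, 0, 12, -24, 24, 0, …
ICs: h(0) = -3.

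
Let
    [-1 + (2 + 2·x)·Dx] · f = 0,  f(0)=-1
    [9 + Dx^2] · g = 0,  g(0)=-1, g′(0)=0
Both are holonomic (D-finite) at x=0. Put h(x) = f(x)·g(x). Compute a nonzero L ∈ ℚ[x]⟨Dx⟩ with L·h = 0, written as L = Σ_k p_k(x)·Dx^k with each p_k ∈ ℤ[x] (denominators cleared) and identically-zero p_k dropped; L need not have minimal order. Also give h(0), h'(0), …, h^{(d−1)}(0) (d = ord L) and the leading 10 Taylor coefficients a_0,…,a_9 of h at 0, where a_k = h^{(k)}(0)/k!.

f: a_k = -1, -1/2, 1/8, -1/16, 5/128, -7/256, 21/1024, -33/2048, 429/32768, -715/65536, …
g: a_k = -1, 0, 9/2, 0, -27/8, 0, 81/80, 0, -729/4480, 0, …
Sym-product of L_f,L_g gives L₀ (≤ ord 2).
L = (39 + 72·x + 36·x^2) + (-4 - 4·x)·Dx + (4 + 8·x + 4·x^2)·Dx^2  (order 2).
h: a_k = 1, 1/2, -37/8, -35/16, 499/128, 367/256, -6549/5120, -4119/10240, 271401/1146880, 111857/2293760, …
ICs: h(0) = 1, h′(0) = 1/2.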